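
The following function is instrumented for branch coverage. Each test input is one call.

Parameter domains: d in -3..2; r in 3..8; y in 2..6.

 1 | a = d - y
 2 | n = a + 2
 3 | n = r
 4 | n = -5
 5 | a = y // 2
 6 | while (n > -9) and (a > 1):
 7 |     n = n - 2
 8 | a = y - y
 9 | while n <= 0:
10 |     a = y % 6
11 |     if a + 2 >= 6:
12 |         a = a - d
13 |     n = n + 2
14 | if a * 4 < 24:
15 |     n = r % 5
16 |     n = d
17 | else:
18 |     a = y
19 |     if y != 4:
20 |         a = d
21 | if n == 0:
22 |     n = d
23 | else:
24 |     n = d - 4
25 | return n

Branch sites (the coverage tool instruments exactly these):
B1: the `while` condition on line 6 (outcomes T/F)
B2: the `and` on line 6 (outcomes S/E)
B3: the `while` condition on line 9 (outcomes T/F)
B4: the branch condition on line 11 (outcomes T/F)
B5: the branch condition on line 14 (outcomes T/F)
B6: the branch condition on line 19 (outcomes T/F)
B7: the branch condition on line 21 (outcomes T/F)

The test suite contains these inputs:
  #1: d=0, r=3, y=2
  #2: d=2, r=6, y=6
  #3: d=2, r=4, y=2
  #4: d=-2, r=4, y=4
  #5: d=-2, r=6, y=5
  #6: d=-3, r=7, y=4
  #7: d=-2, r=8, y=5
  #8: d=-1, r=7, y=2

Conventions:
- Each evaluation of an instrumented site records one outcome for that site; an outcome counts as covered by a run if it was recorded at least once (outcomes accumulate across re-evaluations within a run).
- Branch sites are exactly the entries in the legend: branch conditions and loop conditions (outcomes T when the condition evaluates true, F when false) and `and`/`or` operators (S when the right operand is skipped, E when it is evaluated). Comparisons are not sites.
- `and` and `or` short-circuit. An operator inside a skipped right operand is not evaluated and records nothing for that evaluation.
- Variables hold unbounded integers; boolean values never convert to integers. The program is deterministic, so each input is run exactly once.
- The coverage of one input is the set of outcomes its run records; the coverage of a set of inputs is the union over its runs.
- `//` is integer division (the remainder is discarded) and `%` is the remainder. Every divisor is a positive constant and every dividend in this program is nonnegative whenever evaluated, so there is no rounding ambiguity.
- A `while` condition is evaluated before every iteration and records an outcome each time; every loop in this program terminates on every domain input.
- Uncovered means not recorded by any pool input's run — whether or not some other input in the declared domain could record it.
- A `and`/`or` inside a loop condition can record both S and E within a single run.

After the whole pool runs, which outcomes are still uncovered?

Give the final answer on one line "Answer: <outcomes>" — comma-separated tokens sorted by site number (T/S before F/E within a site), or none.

test 1 (d=0, r=3, y=2) fires B2->E, B1->F, B3->T, B4->F, B3->T, B4->F, B3->T, B4->F, B3->F, B5->T, B7->T; hits B1=F, B2=E, B3=T, B3=F, B4=F, B5=T, B7=T
test 2 (d=2, r=6, y=6) fires B2->E, B1->T, B2->E, B1->T, B2->S, B1->F, B3->T, B4->F, B3->T, B4->F, B3->T, B4->F, B3->T, B4->F, ...; hits B1=T, B1=F, B2=S, B2=E, B3=T, B3=F, B4=F, B5=T, B7=F
test 3 (d=2, r=4, y=2) fires B2->E, B1->F, B3->T, B4->F, B3->T, B4->F, B3->T, B4->F, B3->F, B5->T, B7->F; hits B1=F, B2=E, B3=T, B3=F, B4=F, B5=T, B7=F
test 4 (d=-2, r=4, y=4) fires B2->E, B1->T, B2->E, B1->T, B2->S, B1->F, B3->T, B4->T, B3->T, B4->T, B3->T, B4->T, B3->T, B4->T, ...; hits B1=T, B1=F, B2=S, B2=E, B3=T, B3=F, B4=T, B5=F, B6=F, B7=F
test 5 (d=-2, r=6, y=5) fires B2->E, B1->T, B2->E, B1->T, B2->S, B1->F, B3->T, B4->T, B3->T, B4->T, B3->T, B4->T, B3->T, B4->T, ...; hits B1=T, B1=F, B2=S, B2=E, B3=T, B3=F, B4=T, B5=F, B6=T, B7=F
test 6 (d=-3, r=7, y=4) fires B2->E, B1->T, B2->E, B1->T, B2->S, B1->F, B3->T, B4->T, B3->T, B4->T, B3->T, B4->T, B3->T, B4->T, ...; hits B1=T, B1=F, B2=S, B2=E, B3=T, B3=F, B4=T, B5=F, B6=F, B7=F
test 7 (d=-2, r=8, y=5) fires B2->E, B1->T, B2->E, B1->T, B2->S, B1->F, B3->T, B4->T, B3->T, B4->T, B3->T, B4->T, B3->T, B4->T, ...; hits B1=T, B1=F, B2=S, B2=E, B3=T, B3=F, B4=T, B5=F, B6=T, B7=F
test 8 (d=-1, r=7, y=2) fires B2->E, B1->F, B3->T, B4->F, B3->T, B4->F, B3->T, B4->F, B3->F, B5->T, B7->F; hits B1=F, B2=E, B3=T, B3=F, B4=F, B5=T, B7=F
union over the pool: B1=T, B1=F, B2=S, B2=E, B3=T, B3=F, B4=T, B4=F, B5=T, B5=F, B6=T, B6=F, B7=T, B7=F
uncovered (0 of 14): none

Answer: none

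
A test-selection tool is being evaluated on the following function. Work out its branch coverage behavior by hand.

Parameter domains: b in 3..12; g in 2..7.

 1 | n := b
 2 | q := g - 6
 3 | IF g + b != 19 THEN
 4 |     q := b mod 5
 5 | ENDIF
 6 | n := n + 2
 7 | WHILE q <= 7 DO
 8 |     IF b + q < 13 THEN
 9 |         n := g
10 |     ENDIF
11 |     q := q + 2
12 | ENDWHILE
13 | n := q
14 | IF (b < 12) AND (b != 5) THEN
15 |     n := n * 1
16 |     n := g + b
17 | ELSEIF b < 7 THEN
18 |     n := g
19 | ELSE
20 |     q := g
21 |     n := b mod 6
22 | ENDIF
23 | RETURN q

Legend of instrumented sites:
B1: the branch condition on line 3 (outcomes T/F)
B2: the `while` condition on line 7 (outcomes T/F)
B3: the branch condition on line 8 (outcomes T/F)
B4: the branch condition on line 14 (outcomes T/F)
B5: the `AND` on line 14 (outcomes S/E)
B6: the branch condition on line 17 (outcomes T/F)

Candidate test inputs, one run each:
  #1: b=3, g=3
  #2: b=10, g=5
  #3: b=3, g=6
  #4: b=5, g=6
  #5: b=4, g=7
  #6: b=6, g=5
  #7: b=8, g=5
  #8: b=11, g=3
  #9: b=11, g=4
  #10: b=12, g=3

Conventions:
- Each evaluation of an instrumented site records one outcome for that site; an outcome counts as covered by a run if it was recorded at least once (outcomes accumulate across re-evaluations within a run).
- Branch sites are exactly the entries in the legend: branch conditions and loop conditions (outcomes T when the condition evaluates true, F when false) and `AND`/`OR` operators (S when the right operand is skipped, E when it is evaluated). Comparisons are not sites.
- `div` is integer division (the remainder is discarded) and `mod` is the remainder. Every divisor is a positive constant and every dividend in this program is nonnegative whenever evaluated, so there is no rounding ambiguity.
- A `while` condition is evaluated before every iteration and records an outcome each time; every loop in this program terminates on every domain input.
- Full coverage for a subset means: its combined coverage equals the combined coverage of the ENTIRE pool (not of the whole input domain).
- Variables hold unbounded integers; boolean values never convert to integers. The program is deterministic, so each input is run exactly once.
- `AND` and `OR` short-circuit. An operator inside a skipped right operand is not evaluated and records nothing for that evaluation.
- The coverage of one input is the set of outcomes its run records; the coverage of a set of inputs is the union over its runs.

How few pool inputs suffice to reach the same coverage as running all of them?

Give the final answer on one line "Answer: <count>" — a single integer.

input #1, b=3, g=3: events B1->T, B2->T, B3->T, B2->T, B3->T, B2->T, B3->T, B2->F, B5->E, B4->T; outcomes B1=T, B2=T, B2=F, B3=T, B4=T, B5=E
input #2, b=10, g=5: events B1->T, B2->T, B3->T, B2->T, B3->T, B2->T, B3->F, B2->T, B3->F, B2->F, B5->E, B4->T; outcomes B1=T, B2=T, B2=F, B3=T, B3=F, B4=T, B5=E
input #3, b=3, g=6: events B1->T, B2->T, B3->T, B2->T, B3->T, B2->T, B3->T, B2->F, B5->E, B4->T; outcomes B1=T, B2=T, B2=F, B3=T, B4=T, B5=E
input #4, b=5, g=6: events B1->T, B2->T, B3->T, B2->T, B3->T, B2->T, B3->T, B2->T, B3->T, B2->F, B5->E, B4->F, B6->T; outcomes B1=T, B2=T, B2=F, B3=T, B4=F, B5=E, B6=T
input #5, b=4, g=7: events B1->T, B2->T, B3->T, B2->T, B3->T, B2->F, B5->E, B4->T; outcomes B1=T, B2=T, B2=F, B3=T, B4=T, B5=E
input #6, b=6, g=5: events B1->T, B2->T, B3->T, B2->T, B3->T, B2->T, B3->T, B2->T, B3->F, B2->F, B5->E, B4->T; outcomes B1=T, B2=T, B2=F, B3=T, B3=F, B4=T, B5=E
input #7, b=8, g=5: events B1->T, B2->T, B3->T, B2->T, B3->F, B2->T, B3->F, B2->F, B5->E, B4->T; outcomes B1=T, B2=T, B2=F, B3=T, B3=F, B4=T, B5=E
input #8, b=11, g=3: events B1->T, B2->T, B3->T, B2->T, B3->F, B2->T, B3->F, B2->T, B3->F, B2->F, B5->E, B4->T; outcomes B1=T, B2=T, B2=F, B3=T, B3=F, B4=T, B5=E
input #9, b=11, g=4: events B1->T, B2->T, B3->T, B2->T, B3->F, B2->T, B3->F, B2->T, B3->F, B2->F, B5->E, B4->T; outcomes B1=T, B2=T, B2=F, B3=T, B3=F, B4=T, B5=E
input #10, b=12, g=3: events B1->T, B2->T, B3->F, B2->T, B3->F, B2->T, B3->F, B2->F, B5->S, B4->F, B6->F; outcomes B1=T, B2=T, B2=F, B3=F, B4=F, B5=S, B6=F
the full pool covers 11 outcomes: B1=T, B2=T, B2=F, B3=T, B3=F, B4=T, B4=F, B5=S, B5=E, B6=T, B6=F
size 1 is not enough: best union over all size-1 subsets is 7/11
size 2 is not enough: best union over all size-2 subsets is 10/11
the canonical winner is {1, 4, 10}: size 3, full 11-outcome coverage, earliest index list among size-3 covers

Answer: 3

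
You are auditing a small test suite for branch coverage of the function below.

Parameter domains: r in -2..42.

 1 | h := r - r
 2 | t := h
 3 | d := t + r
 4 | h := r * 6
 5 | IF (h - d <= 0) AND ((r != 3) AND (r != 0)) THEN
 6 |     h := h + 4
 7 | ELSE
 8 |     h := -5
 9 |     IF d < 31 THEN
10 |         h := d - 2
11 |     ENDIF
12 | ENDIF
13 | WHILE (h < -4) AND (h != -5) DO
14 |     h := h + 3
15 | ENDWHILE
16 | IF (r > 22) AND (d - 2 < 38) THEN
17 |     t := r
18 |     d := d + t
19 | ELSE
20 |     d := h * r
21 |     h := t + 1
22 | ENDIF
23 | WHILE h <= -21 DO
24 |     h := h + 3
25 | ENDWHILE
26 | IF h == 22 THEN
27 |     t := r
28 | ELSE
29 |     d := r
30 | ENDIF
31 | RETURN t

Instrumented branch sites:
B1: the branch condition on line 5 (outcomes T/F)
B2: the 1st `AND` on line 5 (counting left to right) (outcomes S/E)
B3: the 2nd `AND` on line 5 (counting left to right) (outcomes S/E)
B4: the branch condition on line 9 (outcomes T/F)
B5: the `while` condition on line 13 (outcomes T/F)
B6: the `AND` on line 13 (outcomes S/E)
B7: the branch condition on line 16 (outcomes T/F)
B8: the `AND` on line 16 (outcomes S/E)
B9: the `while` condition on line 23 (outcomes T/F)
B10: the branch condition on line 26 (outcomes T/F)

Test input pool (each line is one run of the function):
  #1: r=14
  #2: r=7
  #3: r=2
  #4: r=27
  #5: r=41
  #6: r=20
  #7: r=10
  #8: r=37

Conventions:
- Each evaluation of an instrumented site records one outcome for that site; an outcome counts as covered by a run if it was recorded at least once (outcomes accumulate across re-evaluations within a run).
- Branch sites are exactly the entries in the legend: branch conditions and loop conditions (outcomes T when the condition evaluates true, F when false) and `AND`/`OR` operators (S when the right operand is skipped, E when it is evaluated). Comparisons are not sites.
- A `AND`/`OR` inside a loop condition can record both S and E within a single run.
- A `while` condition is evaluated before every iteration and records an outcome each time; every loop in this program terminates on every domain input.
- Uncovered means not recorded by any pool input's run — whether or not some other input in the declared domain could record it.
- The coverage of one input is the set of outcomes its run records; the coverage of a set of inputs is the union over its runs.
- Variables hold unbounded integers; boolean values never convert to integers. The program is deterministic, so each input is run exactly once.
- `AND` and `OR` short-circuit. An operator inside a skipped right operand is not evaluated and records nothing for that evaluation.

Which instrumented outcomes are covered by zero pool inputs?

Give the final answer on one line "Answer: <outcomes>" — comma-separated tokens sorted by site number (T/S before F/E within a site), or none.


input #1 (r=14): events B2->S, B1->F, B4->T, B6->S, B5->F, B8->S, B7->F, B9->F, B10->F; covers B1=F, B2=S, B4=T, B5=F, B6=S, B7=F, B8=S, B9=F, B10=F
input #2 (r=7): events B2->S, B1->F, B4->T, B6->S, B5->F, B8->S, B7->F, B9->F, B10->F; covers B1=F, B2=S, B4=T, B5=F, B6=S, B7=F, B8=S, B9=F, B10=F
input #3 (r=2): events B2->S, B1->F, B4->T, B6->S, B5->F, B8->S, B7->F, B9->F, B10->F; covers B1=F, B2=S, B4=T, B5=F, B6=S, B7=F, B8=S, B9=F, B10=F
input #4 (r=27): events B2->S, B1->F, B4->T, B6->S, B5->F, B8->E, B7->T, B9->F, B10->F; covers B1=F, B2=S, B4=T, B5=F, B6=S, B7=T, B8=E, B9=F, B10=F
input #5 (r=41): events B2->S, B1->F, B4->F, B6->E, B5->F, B8->E, B7->F, B9->F, B10->F; covers B1=F, B2=S, B4=F, B5=F, B6=E, B7=F, B8=E, B9=F, B10=F
input #6 (r=20): events B2->S, B1->F, B4->T, B6->S, B5->F, B8->S, B7->F, B9->F, B10->F; covers B1=F, B2=S, B4=T, B5=F, B6=S, B7=F, B8=S, B9=F, B10=F
input #7 (r=10): events B2->S, B1->F, B4->T, B6->S, B5->F, B8->S, B7->F, B9->F, B10->F; covers B1=F, B2=S, B4=T, B5=F, B6=S, B7=F, B8=S, B9=F, B10=F
input #8 (r=37): events B2->S, B1->F, B4->F, B6->E, B5->F, B8->E, B7->T, B9->F, B10->F; covers B1=F, B2=S, B4=F, B5=F, B6=E, B7=T, B8=E, B9=F, B10=F
union over the pool: B1=F, B2=S, B4=T, B4=F, B5=F, B6=S, B6=E, B7=T, B7=F, B8=S, B8=E, B9=F, B10=F
uncovered (7 of 20): B1=T, B2=E, B3=S, B3=E, B5=T, B9=T, B10=T
Answer: B1=T, B2=E, B3=S, B3=E, B5=T, B9=T, B10=T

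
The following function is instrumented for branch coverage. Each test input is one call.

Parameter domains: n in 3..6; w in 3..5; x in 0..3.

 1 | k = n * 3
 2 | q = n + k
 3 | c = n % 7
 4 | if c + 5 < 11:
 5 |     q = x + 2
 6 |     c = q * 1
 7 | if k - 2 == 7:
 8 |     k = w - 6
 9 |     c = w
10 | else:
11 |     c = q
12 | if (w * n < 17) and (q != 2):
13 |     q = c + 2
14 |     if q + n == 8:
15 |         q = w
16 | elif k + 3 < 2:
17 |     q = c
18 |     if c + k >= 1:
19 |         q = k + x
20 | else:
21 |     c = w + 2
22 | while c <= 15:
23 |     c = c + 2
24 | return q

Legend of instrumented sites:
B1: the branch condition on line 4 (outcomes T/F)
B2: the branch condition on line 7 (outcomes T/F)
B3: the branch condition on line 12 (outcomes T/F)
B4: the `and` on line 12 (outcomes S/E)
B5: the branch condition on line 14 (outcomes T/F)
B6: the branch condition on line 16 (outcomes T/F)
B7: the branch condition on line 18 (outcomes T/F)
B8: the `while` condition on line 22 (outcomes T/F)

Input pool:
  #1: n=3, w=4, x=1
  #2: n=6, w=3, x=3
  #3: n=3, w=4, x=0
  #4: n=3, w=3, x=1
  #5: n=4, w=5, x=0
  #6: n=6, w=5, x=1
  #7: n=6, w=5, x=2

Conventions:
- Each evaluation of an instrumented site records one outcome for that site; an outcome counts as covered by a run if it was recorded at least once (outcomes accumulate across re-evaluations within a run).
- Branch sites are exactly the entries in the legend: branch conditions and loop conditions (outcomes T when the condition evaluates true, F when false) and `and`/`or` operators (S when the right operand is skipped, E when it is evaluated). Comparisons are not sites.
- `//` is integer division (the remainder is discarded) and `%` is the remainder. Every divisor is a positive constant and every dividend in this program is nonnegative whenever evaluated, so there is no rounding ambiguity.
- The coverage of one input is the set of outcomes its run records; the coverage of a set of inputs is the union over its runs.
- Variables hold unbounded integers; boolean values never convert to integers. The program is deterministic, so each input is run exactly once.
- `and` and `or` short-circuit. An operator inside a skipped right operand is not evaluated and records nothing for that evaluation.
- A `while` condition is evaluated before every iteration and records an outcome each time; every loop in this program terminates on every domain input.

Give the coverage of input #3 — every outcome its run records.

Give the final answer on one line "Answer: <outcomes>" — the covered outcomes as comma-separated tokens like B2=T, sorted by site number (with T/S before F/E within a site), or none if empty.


Simulating input #3 (n=3, w=4, x=0) step by step:
  B1->T, B2->T, B4->E, B3->F, B6->T, B7->T, B8->T, B8->T, B8->T, B8->T
  B8->T, B8->T, B8->F
as a set, this run covers: B1=T, B2=T, B3=F, B4=E, B6=T, B7=T, B8=T, B8=F
Answer: B1=T, B2=T, B3=F, B4=E, B6=T, B7=T, B8=T, B8=F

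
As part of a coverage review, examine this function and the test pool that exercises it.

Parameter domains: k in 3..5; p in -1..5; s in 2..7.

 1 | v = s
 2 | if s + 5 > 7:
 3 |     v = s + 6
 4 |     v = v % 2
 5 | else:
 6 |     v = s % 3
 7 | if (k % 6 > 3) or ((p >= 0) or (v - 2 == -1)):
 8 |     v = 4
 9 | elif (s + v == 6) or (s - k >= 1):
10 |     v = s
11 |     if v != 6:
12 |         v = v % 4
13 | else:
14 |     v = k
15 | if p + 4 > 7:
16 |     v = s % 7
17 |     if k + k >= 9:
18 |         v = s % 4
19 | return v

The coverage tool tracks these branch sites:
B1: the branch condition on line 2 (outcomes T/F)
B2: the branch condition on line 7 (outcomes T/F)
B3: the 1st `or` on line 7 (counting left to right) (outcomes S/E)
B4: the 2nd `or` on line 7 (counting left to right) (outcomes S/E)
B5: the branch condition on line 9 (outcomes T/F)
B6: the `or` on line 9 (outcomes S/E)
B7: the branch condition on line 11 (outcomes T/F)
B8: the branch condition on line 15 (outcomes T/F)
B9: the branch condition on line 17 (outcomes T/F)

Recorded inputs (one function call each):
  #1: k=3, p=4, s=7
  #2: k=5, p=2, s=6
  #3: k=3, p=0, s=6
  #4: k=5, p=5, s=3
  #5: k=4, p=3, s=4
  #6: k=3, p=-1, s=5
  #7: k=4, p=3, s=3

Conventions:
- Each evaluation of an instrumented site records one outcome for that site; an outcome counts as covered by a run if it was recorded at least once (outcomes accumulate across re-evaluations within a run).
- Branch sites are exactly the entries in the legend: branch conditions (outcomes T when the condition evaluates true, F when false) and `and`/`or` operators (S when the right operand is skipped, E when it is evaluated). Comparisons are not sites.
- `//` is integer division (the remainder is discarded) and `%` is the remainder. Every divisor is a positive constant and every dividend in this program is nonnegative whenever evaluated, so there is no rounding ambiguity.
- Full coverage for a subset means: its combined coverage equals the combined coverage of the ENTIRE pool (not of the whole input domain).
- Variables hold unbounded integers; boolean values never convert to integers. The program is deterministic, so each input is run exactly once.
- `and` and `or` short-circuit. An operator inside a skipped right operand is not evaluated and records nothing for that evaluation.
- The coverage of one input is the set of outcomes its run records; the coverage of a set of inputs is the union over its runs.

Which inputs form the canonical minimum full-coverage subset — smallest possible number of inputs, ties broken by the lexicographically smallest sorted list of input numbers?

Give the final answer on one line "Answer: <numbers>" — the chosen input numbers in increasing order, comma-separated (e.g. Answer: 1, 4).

test 1 (k=3, p=4, s=7) fires B1->T, B3->E, B4->S, B2->T, B8->T, B9->F; hits B1=T, B2=T, B3=E, B4=S, B8=T, B9=F
test 2 (k=5, p=2, s=6) fires B1->T, B3->S, B2->T, B8->F; hits B1=T, B2=T, B3=S, B8=F
test 3 (k=3, p=0, s=6) fires B1->T, B3->E, B4->S, B2->T, B8->F; hits B1=T, B2=T, B3=E, B4=S, B8=F
test 4 (k=5, p=5, s=3) fires B1->T, B3->S, B2->T, B8->T, B9->T; hits B1=T, B2=T, B3=S, B8=T, B9=T
test 5 (k=4, p=3, s=4) fires B1->T, B3->S, B2->T, B8->F; hits B1=T, B2=T, B3=S, B8=F
test 6 (k=3, p=-1, s=5) fires B1->T, B3->E, B4->E, B2->T, B8->F; hits B1=T, B2=T, B3=E, B4=E, B8=F
test 7 (k=4, p=3, s=3) fires B1->T, B3->S, B2->T, B8->F; hits B1=T, B2=T, B3=S, B8=F
union over all inputs: B1=T, B2=T, B3=S, B3=E, B4=S, B4=E, B8=T, B8=F, B9=T, B9=F (10 outcomes)
every size-1 subset falls short of the 10 outcomes (best: 6/10)
every size-2 subset falls short of the 10 outcomes (best: 8/10)
inputs {1, 4, 6} (size 3) cover everything; no size-3 subset with a lexicographically smaller index list covers all 10

Answer: 1, 4, 6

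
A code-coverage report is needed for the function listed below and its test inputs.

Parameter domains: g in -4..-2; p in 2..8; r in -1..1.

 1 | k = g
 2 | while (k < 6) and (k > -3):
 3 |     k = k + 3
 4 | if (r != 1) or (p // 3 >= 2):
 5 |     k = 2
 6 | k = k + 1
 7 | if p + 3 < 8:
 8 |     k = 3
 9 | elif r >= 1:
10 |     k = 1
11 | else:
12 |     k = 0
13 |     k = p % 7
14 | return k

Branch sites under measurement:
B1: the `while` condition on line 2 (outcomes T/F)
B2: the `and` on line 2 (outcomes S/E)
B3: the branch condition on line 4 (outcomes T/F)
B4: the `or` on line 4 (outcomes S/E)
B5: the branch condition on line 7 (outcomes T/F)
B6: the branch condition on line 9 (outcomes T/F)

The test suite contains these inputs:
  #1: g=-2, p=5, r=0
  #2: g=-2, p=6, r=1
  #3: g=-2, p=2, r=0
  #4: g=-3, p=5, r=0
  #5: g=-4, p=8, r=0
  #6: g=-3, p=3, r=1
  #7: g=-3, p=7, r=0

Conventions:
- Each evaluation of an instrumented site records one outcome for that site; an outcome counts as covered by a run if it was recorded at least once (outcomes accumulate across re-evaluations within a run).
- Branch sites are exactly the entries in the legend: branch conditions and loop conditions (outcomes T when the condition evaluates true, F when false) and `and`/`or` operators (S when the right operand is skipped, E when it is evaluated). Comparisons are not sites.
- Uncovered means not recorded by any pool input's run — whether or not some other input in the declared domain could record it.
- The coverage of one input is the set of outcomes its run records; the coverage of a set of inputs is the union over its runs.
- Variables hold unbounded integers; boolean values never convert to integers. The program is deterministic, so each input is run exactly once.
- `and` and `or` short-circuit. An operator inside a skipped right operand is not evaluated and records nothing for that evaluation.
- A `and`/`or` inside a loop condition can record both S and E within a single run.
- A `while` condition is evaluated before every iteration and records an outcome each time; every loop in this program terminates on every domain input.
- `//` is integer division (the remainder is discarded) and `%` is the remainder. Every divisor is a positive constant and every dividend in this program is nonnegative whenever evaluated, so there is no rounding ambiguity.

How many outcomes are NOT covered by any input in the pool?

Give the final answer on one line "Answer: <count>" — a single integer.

input #1, g=-2, p=5, r=0: outcomes B1=T, B1=F, B2=S, B2=E, B3=T, B4=S, B5=F, B6=F
input #2, g=-2, p=6, r=1: outcomes B1=T, B1=F, B2=S, B2=E, B3=T, B4=E, B5=F, B6=T
input #3, g=-2, p=2, r=0: outcomes B1=T, B1=F, B2=S, B2=E, B3=T, B4=S, B5=T
input #4, g=-3, p=5, r=0: outcomes B1=F, B2=E, B3=T, B4=S, B5=F, B6=F
input #5, g=-4, p=8, r=0: outcomes B1=F, B2=E, B3=T, B4=S, B5=F, B6=F
input #6, g=-3, p=3, r=1: outcomes B1=F, B2=E, B3=F, B4=E, B5=T
input #7, g=-3, p=7, r=0: outcomes B1=F, B2=E, B3=T, B4=S, B5=F, B6=F
union over the pool: B1=T, B1=F, B2=S, B2=E, B3=T, B3=F, B4=S, B4=E, B5=T, B5=F, B6=T, B6=F
uncovered (0 of 12): none

Answer: 0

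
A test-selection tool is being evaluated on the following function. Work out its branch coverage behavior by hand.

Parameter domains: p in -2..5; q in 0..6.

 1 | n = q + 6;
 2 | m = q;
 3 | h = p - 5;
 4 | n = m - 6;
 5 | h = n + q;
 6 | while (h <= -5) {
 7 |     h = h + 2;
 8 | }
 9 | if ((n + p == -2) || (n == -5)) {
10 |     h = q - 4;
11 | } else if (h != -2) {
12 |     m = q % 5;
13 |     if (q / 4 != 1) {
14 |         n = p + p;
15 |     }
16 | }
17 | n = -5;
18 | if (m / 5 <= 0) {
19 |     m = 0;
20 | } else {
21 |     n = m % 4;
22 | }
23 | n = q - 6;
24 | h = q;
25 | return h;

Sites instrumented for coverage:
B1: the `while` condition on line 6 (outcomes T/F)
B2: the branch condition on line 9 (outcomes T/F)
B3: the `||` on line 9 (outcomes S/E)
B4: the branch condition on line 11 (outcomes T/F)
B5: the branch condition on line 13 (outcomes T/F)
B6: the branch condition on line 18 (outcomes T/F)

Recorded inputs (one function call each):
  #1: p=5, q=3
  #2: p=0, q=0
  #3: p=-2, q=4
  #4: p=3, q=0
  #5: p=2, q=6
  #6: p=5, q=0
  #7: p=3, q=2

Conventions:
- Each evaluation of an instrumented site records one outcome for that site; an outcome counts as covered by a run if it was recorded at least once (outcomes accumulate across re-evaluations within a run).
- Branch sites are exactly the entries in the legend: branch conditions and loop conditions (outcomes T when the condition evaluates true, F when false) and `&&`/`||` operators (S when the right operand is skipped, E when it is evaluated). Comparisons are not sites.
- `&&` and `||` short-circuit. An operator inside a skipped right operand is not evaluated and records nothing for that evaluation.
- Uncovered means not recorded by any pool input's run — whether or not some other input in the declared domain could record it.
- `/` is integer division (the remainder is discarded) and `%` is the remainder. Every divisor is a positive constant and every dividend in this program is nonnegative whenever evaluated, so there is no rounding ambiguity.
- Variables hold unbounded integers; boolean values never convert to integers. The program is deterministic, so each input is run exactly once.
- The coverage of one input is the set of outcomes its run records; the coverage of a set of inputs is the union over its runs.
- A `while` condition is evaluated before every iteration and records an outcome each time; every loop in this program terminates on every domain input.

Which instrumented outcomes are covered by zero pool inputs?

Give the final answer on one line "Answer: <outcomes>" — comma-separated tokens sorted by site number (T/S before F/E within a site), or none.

#1 (p=5, q=3) -> B1->F, B3->E, B2->F, B4->T, B5->T, B6->T; covered: B1=F, B2=F, B3=E, B4=T, B5=T, B6=T
#2 (p=0, q=0) -> B1->T, B1->F, B3->E, B2->F, B4->T, B5->T, B6->T; covered: B1=T, B1=F, B2=F, B3=E, B4=T, B5=T, B6=T
#3 (p=-2, q=4) -> B1->F, B3->E, B2->F, B4->T, B5->F, B6->T; covered: B1=F, B2=F, B3=E, B4=T, B5=F, B6=T
#4 (p=3, q=0) -> B1->T, B1->F, B3->E, B2->F, B4->T, B5->T, B6->T; covered: B1=T, B1=F, B2=F, B3=E, B4=T, B5=T, B6=T
#5 (p=2, q=6) -> B1->F, B3->E, B2->F, B4->T, B5->F, B6->T; covered: B1=F, B2=F, B3=E, B4=T, B5=F, B6=T
#6 (p=5, q=0) -> B1->T, B1->F, B3->E, B2->F, B4->T, B5->T, B6->T; covered: B1=T, B1=F, B2=F, B3=E, B4=T, B5=T, B6=T
#7 (p=3, q=2) -> B1->F, B3->E, B2->F, B4->F, B6->T; covered: B1=F, B2=F, B3=E, B4=F, B6=T
union over the pool: B1=T, B1=F, B2=F, B3=E, B4=T, B4=F, B5=T, B5=F, B6=T
uncovered (3 of 12): B2=T, B3=S, B6=F

Answer: B2=T, B3=S, B6=F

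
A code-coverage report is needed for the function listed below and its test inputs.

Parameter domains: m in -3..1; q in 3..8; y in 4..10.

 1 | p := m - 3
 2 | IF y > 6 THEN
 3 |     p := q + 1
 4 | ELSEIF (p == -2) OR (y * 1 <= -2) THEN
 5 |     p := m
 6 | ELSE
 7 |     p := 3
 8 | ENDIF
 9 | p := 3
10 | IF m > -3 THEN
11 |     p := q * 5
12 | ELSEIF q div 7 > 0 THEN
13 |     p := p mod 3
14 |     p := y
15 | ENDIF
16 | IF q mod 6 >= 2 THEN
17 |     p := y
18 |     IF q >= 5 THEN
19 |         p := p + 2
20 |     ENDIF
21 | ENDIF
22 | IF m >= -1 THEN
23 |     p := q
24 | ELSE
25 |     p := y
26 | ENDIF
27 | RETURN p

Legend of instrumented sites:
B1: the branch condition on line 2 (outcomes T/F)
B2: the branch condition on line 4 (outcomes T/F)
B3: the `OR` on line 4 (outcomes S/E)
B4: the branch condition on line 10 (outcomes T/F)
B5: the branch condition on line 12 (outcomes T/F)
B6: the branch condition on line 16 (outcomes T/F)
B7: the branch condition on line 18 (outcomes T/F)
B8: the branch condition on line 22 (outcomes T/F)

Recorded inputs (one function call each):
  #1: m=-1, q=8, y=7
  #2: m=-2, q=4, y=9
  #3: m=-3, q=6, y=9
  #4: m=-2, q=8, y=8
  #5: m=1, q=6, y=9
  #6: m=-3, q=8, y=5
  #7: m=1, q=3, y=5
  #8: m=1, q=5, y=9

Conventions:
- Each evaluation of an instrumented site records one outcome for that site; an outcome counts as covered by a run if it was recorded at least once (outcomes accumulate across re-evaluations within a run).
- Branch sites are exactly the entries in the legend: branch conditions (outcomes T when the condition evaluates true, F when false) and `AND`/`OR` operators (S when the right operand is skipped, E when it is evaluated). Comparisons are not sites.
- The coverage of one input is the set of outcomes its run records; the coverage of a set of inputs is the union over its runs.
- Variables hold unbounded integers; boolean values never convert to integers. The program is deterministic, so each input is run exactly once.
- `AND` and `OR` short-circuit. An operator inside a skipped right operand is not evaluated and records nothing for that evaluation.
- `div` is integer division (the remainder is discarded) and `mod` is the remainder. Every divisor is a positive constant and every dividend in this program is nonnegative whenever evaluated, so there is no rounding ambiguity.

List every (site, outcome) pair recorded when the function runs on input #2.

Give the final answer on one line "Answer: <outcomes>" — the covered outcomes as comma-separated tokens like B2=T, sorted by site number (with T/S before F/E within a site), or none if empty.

Event log for input #2 (m=-2, q=4, y=9):
  B1->T, B4->T, B6->T, B7->F, B8->F
deduplicating events, the covered set is: B1=T, B4=T, B6=T, B7=F, B8=F

Answer: B1=T, B4=T, B6=T, B7=F, B8=F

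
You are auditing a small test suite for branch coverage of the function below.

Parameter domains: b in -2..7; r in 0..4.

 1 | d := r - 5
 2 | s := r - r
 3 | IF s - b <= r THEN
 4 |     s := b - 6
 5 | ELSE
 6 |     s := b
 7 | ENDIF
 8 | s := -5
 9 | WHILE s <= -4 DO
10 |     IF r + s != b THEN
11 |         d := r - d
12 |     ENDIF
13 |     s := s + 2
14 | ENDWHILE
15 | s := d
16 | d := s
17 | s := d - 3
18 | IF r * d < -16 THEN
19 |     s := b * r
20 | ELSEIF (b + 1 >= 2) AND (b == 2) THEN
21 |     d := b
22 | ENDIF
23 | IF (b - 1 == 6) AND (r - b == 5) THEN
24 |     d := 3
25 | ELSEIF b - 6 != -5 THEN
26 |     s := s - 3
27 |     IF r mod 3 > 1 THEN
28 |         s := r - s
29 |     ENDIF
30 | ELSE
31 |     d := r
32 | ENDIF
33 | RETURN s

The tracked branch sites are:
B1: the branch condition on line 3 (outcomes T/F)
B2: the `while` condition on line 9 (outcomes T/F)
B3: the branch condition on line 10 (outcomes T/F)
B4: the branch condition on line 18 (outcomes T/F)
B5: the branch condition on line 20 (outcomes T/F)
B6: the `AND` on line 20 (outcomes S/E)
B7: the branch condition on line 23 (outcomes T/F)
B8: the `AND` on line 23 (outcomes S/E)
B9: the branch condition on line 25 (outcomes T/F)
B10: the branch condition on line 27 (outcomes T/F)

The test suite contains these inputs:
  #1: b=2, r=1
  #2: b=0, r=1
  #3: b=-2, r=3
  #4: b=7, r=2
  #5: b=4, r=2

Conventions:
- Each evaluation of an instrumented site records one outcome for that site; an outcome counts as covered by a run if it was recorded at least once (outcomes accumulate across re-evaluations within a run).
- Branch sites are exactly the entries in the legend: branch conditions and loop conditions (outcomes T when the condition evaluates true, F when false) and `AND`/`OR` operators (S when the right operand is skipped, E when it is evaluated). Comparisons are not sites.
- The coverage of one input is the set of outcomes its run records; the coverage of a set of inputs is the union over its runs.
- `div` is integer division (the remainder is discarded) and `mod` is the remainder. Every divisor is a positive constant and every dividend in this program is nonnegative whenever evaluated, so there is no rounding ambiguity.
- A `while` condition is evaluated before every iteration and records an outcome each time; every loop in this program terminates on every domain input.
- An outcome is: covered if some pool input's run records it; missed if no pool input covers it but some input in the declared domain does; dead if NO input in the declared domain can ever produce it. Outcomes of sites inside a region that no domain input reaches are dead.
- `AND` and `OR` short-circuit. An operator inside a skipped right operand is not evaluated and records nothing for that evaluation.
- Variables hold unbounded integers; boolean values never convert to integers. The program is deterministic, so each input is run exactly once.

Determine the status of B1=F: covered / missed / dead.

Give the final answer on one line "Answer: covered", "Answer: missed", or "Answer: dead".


no pool input records B1=F
but domain input (b=-2, r=0) does record it -> reachable, so missed
Answer: missed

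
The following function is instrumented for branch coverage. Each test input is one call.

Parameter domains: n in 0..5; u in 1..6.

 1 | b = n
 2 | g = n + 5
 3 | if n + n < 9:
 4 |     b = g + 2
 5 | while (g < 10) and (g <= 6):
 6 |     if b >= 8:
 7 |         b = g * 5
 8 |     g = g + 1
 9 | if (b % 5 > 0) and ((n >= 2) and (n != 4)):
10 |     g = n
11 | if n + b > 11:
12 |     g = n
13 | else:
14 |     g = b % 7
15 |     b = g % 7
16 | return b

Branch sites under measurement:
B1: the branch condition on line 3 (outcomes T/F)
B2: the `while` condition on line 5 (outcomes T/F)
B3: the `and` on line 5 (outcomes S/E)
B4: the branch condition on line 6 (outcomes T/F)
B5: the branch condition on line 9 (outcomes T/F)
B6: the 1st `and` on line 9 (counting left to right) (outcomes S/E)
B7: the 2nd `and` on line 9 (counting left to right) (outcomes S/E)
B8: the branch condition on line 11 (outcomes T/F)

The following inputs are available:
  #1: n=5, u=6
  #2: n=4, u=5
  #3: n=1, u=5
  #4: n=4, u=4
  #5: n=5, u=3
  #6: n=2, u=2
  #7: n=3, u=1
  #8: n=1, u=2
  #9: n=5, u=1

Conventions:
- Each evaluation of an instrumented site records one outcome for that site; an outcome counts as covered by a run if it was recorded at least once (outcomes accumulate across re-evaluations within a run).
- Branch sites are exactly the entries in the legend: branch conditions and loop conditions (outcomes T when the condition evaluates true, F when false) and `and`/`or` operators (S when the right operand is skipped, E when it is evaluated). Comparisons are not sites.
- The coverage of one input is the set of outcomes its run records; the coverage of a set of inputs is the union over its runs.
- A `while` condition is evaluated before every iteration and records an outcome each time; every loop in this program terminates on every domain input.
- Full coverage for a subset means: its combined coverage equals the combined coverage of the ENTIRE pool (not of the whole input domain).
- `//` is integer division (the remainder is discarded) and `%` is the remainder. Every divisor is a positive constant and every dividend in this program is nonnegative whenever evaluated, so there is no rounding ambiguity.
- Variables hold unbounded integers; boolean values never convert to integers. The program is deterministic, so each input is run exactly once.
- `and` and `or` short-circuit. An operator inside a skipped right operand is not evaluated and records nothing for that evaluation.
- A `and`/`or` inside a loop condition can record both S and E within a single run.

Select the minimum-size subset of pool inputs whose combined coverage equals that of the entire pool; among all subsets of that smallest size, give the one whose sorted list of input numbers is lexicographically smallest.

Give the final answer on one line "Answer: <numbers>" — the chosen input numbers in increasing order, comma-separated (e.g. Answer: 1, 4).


#1 (n=5, u=6) -> covered: B1=F, B2=F, B3=S, B5=F, B6=S, B8=F
#2 (n=4, u=5) -> covered: B1=T, B2=F, B3=E, B5=F, B6=E, B7=E, B8=T
#3 (n=1, u=5) -> covered: B1=T, B2=T, B2=F, B3=E, B4=T, B5=F, B6=S, B8=T
#4 (n=4, u=4) -> covered: B1=T, B2=F, B3=E, B5=F, B6=E, B7=E, B8=T
#5 (n=5, u=3) -> covered: B1=F, B2=F, B3=S, B5=F, B6=S, B8=F
#6 (n=2, u=2) -> covered: B1=T, B2=F, B3=E, B5=T, B6=E, B7=E, B8=F
#7 (n=3, u=1) -> covered: B1=T, B2=F, B3=E, B5=F, B6=S, B8=T
#8 (n=1, u=2) -> covered: B1=T, B2=T, B2=F, B3=E, B4=T, B5=F, B6=S, B8=T
#9 (n=5, u=1) -> covered: B1=F, B2=F, B3=S, B5=F, B6=S, B8=F
union over all inputs: B1=T, B1=F, B2=T, B2=F, B3=S, B3=E, B4=T, B5=T, B5=F, B6=S, B6=E, B7=E, B8=T, B8=F (14 outcomes)
every size-1 subset falls short of the 14 outcomes (best: 8/14)
every size-2 subset falls short of the 14 outcomes (best: 12/14)
the canonical winner is {1, 3, 6}: size 3, full 14-outcome coverage, earliest index list among size-3 covers
Answer: 1, 3, 6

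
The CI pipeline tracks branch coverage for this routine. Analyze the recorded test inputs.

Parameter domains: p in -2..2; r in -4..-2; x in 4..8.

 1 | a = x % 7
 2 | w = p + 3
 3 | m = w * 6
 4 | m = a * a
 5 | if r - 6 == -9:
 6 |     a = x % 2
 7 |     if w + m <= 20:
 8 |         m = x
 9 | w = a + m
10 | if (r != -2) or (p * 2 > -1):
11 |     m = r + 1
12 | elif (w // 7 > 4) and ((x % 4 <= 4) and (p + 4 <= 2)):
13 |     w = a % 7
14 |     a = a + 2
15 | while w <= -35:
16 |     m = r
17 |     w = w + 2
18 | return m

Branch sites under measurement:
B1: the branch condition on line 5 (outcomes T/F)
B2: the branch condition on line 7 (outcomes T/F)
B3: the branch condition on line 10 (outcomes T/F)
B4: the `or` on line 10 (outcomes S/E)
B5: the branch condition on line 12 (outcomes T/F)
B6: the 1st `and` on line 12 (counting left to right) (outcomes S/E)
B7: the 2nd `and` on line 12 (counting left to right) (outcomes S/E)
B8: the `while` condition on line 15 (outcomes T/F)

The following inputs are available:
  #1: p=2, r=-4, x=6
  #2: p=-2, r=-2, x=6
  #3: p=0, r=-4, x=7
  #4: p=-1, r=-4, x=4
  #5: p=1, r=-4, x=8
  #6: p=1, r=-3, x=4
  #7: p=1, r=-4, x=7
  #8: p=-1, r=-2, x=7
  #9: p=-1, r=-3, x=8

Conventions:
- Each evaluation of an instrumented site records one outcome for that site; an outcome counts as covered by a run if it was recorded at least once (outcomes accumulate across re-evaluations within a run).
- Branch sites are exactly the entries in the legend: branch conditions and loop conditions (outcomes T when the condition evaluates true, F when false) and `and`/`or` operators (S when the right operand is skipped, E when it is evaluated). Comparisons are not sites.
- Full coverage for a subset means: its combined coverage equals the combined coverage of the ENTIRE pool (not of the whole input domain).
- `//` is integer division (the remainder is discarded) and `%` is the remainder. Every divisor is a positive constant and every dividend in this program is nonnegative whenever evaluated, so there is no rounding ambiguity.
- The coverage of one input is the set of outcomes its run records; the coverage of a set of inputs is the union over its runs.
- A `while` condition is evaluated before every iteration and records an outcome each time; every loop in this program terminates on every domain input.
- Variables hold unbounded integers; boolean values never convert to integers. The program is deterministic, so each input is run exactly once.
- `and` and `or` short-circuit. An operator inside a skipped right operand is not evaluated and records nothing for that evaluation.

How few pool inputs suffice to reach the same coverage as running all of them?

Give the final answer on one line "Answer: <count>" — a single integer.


test 1 (p=2, r=-4, x=6) fires B1->F, B4->S, B3->T, B8->F; hits B1=F, B3=T, B4=S, B8=F
test 2 (p=-2, r=-2, x=6) fires B1->F, B4->E, B3->F, B6->E, B7->E, B5->T, B8->F; hits B1=F, B3=F, B4=E, B5=T, B6=E, B7=E, B8=F
test 3 (p=0, r=-4, x=7) fires B1->F, B4->S, B3->T, B8->F; hits B1=F, B3=T, B4=S, B8=F
test 4 (p=-1, r=-4, x=4) fires B1->F, B4->S, B3->T, B8->F; hits B1=F, B3=T, B4=S, B8=F
test 5 (p=1, r=-4, x=8) fires B1->F, B4->S, B3->T, B8->F; hits B1=F, B3=T, B4=S, B8=F
test 6 (p=1, r=-3, x=4) fires B1->T, B2->T, B4->S, B3->T, B8->F; hits B1=T, B2=T, B3=T, B4=S, B8=F
test 7 (p=1, r=-4, x=7) fires B1->F, B4->S, B3->T, B8->F; hits B1=F, B3=T, B4=S, B8=F
test 8 (p=-1, r=-2, x=7) fires B1->F, B4->E, B3->F, B6->S, B5->F, B8->F; hits B1=F, B3=F, B4=E, B5=F, B6=S, B8=F
test 9 (p=-1, r=-3, x=8) fires B1->T, B2->T, B4->S, B3->T, B8->F; hits B1=T, B2=T, B3=T, B4=S, B8=F
the full pool covers 13 outcomes: B1=T, B1=F, B2=T, B3=T, B3=F, B4=S, B4=E, B5=T, B5=F, B6=S, B6=E, B7=E, B8=F
every size-1 subset falls short of the 13 outcomes (best: 7/13)
every size-2 subset falls short of the 13 outcomes (best: 11/13)
size 3: inputs {2, 6, 8} cover all 13 outcomes, and no lexicographically smaller subset of this size does
Answer: 3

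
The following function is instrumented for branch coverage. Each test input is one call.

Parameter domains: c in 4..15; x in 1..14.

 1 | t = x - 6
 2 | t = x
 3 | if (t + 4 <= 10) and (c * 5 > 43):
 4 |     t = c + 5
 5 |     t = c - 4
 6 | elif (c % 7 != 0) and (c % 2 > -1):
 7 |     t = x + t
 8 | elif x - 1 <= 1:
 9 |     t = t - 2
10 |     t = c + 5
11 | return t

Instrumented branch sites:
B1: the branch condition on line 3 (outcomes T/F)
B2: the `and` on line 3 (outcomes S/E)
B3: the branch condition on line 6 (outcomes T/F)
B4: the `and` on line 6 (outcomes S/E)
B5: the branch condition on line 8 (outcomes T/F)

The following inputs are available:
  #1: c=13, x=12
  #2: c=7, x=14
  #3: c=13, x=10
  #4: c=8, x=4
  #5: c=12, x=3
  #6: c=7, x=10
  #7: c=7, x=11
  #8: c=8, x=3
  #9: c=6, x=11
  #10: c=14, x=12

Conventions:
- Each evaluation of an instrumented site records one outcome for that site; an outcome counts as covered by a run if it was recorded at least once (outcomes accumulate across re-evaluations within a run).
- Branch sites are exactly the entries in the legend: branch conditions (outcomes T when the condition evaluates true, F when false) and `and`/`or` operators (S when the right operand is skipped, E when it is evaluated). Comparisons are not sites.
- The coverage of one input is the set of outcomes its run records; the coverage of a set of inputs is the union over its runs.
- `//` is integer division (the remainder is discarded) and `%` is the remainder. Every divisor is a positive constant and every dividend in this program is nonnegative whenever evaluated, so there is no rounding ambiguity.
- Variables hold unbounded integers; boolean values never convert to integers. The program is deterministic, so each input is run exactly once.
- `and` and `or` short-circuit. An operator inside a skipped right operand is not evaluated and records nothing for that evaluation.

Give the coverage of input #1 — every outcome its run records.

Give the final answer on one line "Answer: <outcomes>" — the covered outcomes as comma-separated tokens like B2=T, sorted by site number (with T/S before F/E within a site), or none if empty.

Event log for input #1 (c=13, x=12):
  B2->S, B1->F, B4->E, B3->T
deduplicating events, the covered set is: B1=F, B2=S, B3=T, B4=E

Answer: B1=F, B2=S, B3=T, B4=E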